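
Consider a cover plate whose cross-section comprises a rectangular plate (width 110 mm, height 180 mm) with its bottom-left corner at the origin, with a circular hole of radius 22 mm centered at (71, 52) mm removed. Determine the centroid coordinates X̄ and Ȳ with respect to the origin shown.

X̄ = 53.67 mm, Ȳ = 93.16 mm

plate: A = 110 × 180 = 19800.00, centroid at (55.00, 90.00).
hole: A = −π·22² = -1520.53, centroid at (71.00, 52.00).
ΣA = 18279.47 mm²
ΣAX̄ = (19800.00)(55.00) + (-1520.53)(71.00) = 981042.31 mm³
ΣAȲ = (19800.00)(90.00) + (-1520.53)(52.00) = 1702932.40 mm³
X̄ = 981042.31 / 18279.47 = 53.67 mm
Ȳ = 1702932.40 / 18279.47 = 93.16 mm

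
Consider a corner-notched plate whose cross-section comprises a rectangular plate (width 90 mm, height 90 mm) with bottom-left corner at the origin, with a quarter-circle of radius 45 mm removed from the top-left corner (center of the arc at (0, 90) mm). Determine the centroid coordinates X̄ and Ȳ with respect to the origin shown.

X̄ = 51.33 mm, Ȳ = 38.67 mm

Part | A | x̄ᵢ | ȳᵢ | A·x̄ᵢ | A·ȳᵢ
plate | 8100.00 | 45.00 | 45.00 | 364500.00 | 364500.00
removed quarter-circle | -1590.43 | 19.10 | 70.90 | -30375.00 | -112763.82
Σ | 6509.57 |  |  | 334125.00 | 251736.18
X̄ = 334125.00 / 6509.57 = 51.33 mm
Ȳ = 251736.18 / 6509.57 = 38.67 mm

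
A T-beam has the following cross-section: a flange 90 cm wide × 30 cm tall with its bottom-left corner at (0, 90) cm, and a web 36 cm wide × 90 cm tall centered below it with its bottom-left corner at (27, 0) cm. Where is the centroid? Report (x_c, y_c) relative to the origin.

Part | A | x̄ᵢ | ȳᵢ | A·x̄ᵢ | A·ȳᵢ
web | 3240.00 | 45.00 | 45.00 | 145800.00 | 145800.00
flange | 2700.00 | 45.00 | 105.00 | 121500.00 | 283500.00
Σ | 5940.00 |  |  | 267300.00 | 429300.00
x_c = 267300.00 / 5940.00 = 45.00 cm
y_c = 429300.00 / 5940.00 = 72.27 cm

x_c = 45.00 cm, y_c = 72.27 cm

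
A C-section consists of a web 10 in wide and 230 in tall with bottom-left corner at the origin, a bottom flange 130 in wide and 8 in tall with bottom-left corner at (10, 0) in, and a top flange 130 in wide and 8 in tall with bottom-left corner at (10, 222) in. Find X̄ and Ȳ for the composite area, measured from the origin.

X̄ = 38.24 in, Ȳ = 115.00 in

Part | A | x̄ᵢ | ȳᵢ | A·x̄ᵢ | A·ȳᵢ
web | 2300.00 | 5.00 | 115.00 | 11500.00 | 264500.00
bottom flange | 1040.00 | 75.00 | 4.00 | 78000.00 | 4160.00
top flange | 1040.00 | 75.00 | 226.00 | 78000.00 | 235040.00
Σ | 4380.00 |  |  | 167500.00 | 503700.00
X̄ = 167500.00 / 4380.00 = 38.24 in
Ȳ = 503700.00 / 4380.00 = 115.00 in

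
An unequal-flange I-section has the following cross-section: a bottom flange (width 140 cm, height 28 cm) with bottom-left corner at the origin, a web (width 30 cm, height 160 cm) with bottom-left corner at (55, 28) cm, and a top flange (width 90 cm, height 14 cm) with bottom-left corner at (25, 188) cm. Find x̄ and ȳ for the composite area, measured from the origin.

Part | A | x̄ᵢ | ȳᵢ | A·x̄ᵢ | A·ȳᵢ
bottom flange | 3920.00 | 70.00 | 14.00 | 274400.00 | 54880.00
web | 4800.00 | 70.00 | 108.00 | 336000.00 | 518400.00
top flange | 1260.00 | 70.00 | 195.00 | 88200.00 | 245700.00
Σ | 9980.00 |  |  | 698600.00 | 818980.00
x̄ = 698600.00 / 9980.00 = 70.00 cm
ȳ = 818980.00 / 9980.00 = 82.06 cm

x̄ = 70.00 cm, ȳ = 82.06 cm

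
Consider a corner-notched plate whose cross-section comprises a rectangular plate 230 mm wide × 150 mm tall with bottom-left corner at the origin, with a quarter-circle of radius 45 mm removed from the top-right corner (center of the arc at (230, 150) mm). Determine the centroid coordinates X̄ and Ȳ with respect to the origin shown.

X̄ = 110.37 mm, Ȳ = 72.30 mm

Part | A | x̄ᵢ | ȳᵢ | A·x̄ᵢ | A·ȳᵢ
plate | 34500.00 | 115.00 | 75.00 | 3967500.00 | 2587500.00
removed quarter-circle | -1590.43 | 210.90 | 130.90 | -335424.19 | -208189.69
Σ | 32909.57 |  |  | 3632075.81 | 2379310.31
X̄ = 3632075.81 / 32909.57 = 110.37 mm
Ȳ = 2379310.31 / 32909.57 = 72.30 mm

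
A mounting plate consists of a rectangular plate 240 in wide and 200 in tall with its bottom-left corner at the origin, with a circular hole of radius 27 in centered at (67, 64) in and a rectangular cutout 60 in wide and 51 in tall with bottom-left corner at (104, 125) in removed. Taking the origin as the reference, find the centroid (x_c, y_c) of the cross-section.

x_c = 121.84 in, y_c = 98.31 in

Part | A | x̄ᵢ | ȳᵢ | A·x̄ᵢ | A·ȳᵢ
plate | 48000.00 | 120.00 | 100.00 | 5760000.00 | 4800000.00
hole 1 | -2290.22 | 67.00 | 64.00 | -153444.81 | -146574.15
hole 2 | -3060.00 | 134.00 | 150.50 | -410040.00 | -460530.00
Σ | 42649.78 |  |  | 5196515.19 | 4192895.85
x_c = 5196515.19 / 42649.78 = 121.84 in
y_c = 4192895.85 / 42649.78 = 98.31 in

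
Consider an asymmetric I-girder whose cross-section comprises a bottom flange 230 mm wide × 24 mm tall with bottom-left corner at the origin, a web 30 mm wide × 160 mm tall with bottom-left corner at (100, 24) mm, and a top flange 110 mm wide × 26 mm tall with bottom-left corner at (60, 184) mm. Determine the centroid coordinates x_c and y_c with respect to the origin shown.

bottom flange: A = 230 × 24 = 5520.00, centroid at (115.00, 12.00).
web: A = 30 × 160 = 4800.00, centroid at (115.00, 104.00).
top flange: A = 110 × 26 = 2860.00, centroid at (115.00, 197.00).
ΣA = 13180.00 mm², ΣAx_c = 1515700.00 mm³, ΣAy_c = 1128860.00 mm³.
x_c = 1515700.00/13180.00 = 115.00 mm; y_c = 1128860.00/13180.00 = 85.65 mm.

x_c = 115.00 mm, y_c = 85.65 mm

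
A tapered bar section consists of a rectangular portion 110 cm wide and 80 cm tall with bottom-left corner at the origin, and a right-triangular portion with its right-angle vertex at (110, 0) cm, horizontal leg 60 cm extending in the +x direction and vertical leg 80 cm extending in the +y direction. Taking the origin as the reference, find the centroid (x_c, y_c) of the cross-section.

x_c = 71.07 cm, y_c = 37.14 cm

rectangular portion: A = 110 × 80 = 8800.00, centroid at (55.00, 40.00).
triangular portion: A = ½·60·80 = 2400.00, centroid at (130.00, 26.67).
ΣA = 11200.00 cm², ΣAx_c = 796000.00 cm³, ΣAy_c = 416000.00 cm³.
x_c = 796000.00/11200.00 = 71.07 cm; y_c = 416000.00/11200.00 = 37.14 cm.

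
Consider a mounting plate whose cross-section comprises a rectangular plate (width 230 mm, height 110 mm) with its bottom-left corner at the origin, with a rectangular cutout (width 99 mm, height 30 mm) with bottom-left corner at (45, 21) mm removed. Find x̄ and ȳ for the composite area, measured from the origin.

plate: A = 230 × 110 = 25300.00, centroid at (115.00, 55.00).
hole: A = −(99 × 30) = -2970.00, centroid at (94.50, 36.00).
ΣA = 22330.00 mm²
ΣAx̄ = (25300.00)(115.00) + (-2970.00)(94.50) = 2628835.00 mm³
ΣAȳ = (25300.00)(55.00) + (-2970.00)(36.00) = 1284580.00 mm³
x̄ = 2628835.00 / 22330.00 = 117.73 mm
ȳ = 1284580.00 / 22330.00 = 57.53 mm

x̄ = 117.73 mm, ȳ = 57.53 mm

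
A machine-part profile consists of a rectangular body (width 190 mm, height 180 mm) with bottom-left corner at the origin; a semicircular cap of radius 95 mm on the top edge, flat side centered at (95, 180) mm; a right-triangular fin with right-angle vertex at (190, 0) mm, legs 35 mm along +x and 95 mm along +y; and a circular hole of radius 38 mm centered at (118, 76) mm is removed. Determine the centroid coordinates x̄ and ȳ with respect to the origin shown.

rectangular body: A = 190 × 180 = 34200.00, centroid at (95.00, 90.00).
semicircular top: A = ½π·95² = 14176.44, centroid at (95.00, 220.32).
triangular fin: A = ½·35·95 = 1662.50, centroid at (201.67, 31.67).
hole: A = −π·38² = -4536.46, centroid at (118.00, 76.00).
ΣA = 45502.48 mm²
ΣAx̄ = (34200.00)(95.00) + (14176.44)(95.00) + (1662.50)(201.67) + (-4536.46)(118.00) = 4395730.08 mm³
ΣAȳ = (34200.00)(90.00) + (14176.44)(220.32) + (1662.50)(31.67) + (-4536.46)(76.00) = 5909216.86 mm³
x̄ = 4395730.08 / 45502.48 = 96.60 mm
ȳ = 5909216.86 / 45502.48 = 129.87 mm

x̄ = 96.60 mm, ȳ = 129.87 mm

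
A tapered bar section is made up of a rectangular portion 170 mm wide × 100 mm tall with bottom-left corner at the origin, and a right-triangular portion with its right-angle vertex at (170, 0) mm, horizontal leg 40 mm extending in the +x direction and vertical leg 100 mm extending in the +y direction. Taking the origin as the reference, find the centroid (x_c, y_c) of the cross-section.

rectangular portion: A = 170 × 100 = 17000.00, centroid at (85.00, 50.00).
triangular portion: A = ½·40·100 = 2000.00, centroid at (183.33, 33.33).
ΣA = 19000.00 mm²
ΣAx_c = (17000.00)(85.00) + (2000.00)(183.33) = 1811666.67 mm³
ΣAy_c = (17000.00)(50.00) + (2000.00)(33.33) = 916666.67 mm³
x_c = 1811666.67 / 19000.00 = 95.35 mm
y_c = 916666.67 / 19000.00 = 48.25 mm

x_c = 95.35 mm, y_c = 48.25 mm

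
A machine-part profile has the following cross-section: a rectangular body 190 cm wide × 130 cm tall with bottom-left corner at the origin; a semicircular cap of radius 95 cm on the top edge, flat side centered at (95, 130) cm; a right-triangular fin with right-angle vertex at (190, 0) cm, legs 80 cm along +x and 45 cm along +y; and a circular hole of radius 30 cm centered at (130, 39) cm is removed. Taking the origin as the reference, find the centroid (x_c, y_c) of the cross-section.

rectangular body: A = 190 × 130 = 24700.00, centroid at (95.00, 65.00).
semicircular top: A = ½π·95² = 14176.44, centroid at (95.00, 170.32).
triangular fin: A = ½·80·45 = 1800.00, centroid at (216.67, 15.00).
hole: A = −π·30² = -2827.43, centroid at (130.00, 39.00).
ΣA = 37849.00 cm², ΣAx_c = 3715695.16 cm³, ΣAy_c = 3936750.22 cm³.
x_c = 3715695.16/37849.00 = 98.17 cm; y_c = 3936750.22/37849.00 = 104.01 cm.

x_c = 98.17 cm, y_c = 104.01 cm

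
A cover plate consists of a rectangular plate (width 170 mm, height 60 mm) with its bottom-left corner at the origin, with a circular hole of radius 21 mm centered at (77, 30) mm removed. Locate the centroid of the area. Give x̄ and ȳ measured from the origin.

plate: A = 170 × 60 = 10200.00, centroid at (85.00, 30.00).
hole: A = −π·21² = -1385.44, centroid at (77.00, 30.00).
ΣA = 8814.56 mm², ΣAx̄ = 760320.94 mm³, ΣAȳ = 264436.73 mm³.
x̄ = 760320.94/8814.56 = 86.26 mm; ȳ = 264436.73/8814.56 = 30.00 mm.

x̄ = 86.26 mm, ȳ = 30.00 mm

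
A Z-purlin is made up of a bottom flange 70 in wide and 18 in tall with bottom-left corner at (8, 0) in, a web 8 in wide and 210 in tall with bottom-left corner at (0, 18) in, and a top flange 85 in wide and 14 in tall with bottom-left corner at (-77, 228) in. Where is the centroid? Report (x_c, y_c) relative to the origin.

x_c = 4.81 in, y_c = 120.49 in

Part | A | x̄ᵢ | ȳᵢ | A·x̄ᵢ | A·ȳᵢ
bottom flange | 1260.00 | 43.00 | 9.00 | 54180.00 | 11340.00
web | 1680.00 | 4.00 | 123.00 | 6720.00 | 206640.00
top flange | 1190.00 | -34.50 | 235.00 | -41055.00 | 279650.00
Σ | 4130.00 |  |  | 19845.00 | 497630.00
x_c = 19845.00 / 4130.00 = 4.81 in
y_c = 497630.00 / 4130.00 = 120.49 in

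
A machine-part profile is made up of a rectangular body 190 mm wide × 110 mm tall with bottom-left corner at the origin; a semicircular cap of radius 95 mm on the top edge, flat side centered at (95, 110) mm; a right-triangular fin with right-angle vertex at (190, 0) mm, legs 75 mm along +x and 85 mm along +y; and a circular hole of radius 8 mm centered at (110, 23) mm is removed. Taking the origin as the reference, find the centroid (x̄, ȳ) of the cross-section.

rectangular body: A = 190 × 110 = 20900.00, centroid at (95.00, 55.00).
semicircular top: A = ½π·95² = 14176.44, centroid at (95.00, 150.32).
triangular fin: A = ½·75·85 = 3187.50, centroid at (215.00, 28.33).
hole: A = −π·8² = -201.06, centroid at (110.00, 23.00).
ΣA = 38062.87 mm², ΣAx̄ = 3995457.19 mm³, ΣAȳ = 3366179.46 mm³.
x̄ = 3995457.19/38062.87 = 104.97 mm; ȳ = 3366179.46/38062.87 = 88.44 mm.

x̄ = 104.97 mm, ȳ = 88.44 mm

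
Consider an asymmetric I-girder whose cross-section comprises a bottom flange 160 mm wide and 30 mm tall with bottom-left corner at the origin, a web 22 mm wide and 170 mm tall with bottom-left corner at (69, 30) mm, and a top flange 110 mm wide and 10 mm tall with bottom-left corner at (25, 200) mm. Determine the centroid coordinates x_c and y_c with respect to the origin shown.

x_c = 80.00 mm, y_c = 75.48 mm

bottom flange: A = 160 × 30 = 4800.00, centroid at (80.00, 15.00).
web: A = 22 × 170 = 3740.00, centroid at (80.00, 115.00).
top flange: A = 110 × 10 = 1100.00, centroid at (80.00, 205.00).
ΣA = 9640.00 mm²
ΣAx_c = (4800.00)(80.00) + (3740.00)(80.00) + (1100.00)(80.00) = 771200.00 mm³
ΣAy_c = (4800.00)(15.00) + (3740.00)(115.00) + (1100.00)(205.00) = 727600.00 mm³
x_c = 771200.00 / 9640.00 = 80.00 mm
y_c = 727600.00 / 9640.00 = 75.48 mm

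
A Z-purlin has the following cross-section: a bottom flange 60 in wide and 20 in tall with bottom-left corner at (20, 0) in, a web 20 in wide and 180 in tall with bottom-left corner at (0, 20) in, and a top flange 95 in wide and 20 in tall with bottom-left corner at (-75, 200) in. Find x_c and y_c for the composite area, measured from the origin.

x_c = 6.53 in, y_c = 120.45 in

bottom flange: A = 60 × 20 = 1200.00, centroid at (50.00, 10.00).
web: A = 20 × 180 = 3600.00, centroid at (10.00, 110.00).
top flange: A = 95 × 20 = 1900.00, centroid at (-27.50, 210.00).
ΣA = 6700.00 in², ΣAx_c = 43750.00 in³, ΣAy_c = 807000.00 in³.
x_c = 43750.00/6700.00 = 6.53 in; y_c = 807000.00/6700.00 = 120.45 in.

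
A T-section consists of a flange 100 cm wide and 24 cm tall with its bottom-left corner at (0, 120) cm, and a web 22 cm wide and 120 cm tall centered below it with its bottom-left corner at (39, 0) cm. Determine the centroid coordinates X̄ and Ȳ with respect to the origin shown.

Part | A | x̄ᵢ | ȳᵢ | A·x̄ᵢ | A·ȳᵢ
web | 2640.00 | 50.00 | 60.00 | 132000.00 | 158400.00
flange | 2400.00 | 50.00 | 132.00 | 120000.00 | 316800.00
Σ | 5040.00 |  |  | 252000.00 | 475200.00
X̄ = 252000.00 / 5040.00 = 50.00 cm
Ȳ = 475200.00 / 5040.00 = 94.29 cm

X̄ = 50.00 cm, Ȳ = 94.29 cm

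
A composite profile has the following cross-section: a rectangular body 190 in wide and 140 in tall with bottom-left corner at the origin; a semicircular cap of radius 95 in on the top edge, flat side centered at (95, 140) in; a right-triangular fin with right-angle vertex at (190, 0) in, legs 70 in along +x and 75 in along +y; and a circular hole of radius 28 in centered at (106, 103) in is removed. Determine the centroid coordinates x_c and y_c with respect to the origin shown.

x_c = 101.93 in, y_c = 103.33 in

rectangular body: A = 190 × 140 = 26600.00, centroid at (95.00, 70.00).
semicircular top: A = ½π·95² = 14176.44, centroid at (95.00, 180.32).
triangular fin: A = ½·70·75 = 2625.00, centroid at (213.33, 25.00).
hole: A = −π·28² = -2463.01, centroid at (106.00, 103.00).
ΣA = 40938.43 in², ΣAx_c = 4172682.58 in³, ΣAy_c = 4230219.60 in³.
x_c = 4172682.58/40938.43 = 101.93 in; y_c = 4230219.60/40938.43 = 103.33 in.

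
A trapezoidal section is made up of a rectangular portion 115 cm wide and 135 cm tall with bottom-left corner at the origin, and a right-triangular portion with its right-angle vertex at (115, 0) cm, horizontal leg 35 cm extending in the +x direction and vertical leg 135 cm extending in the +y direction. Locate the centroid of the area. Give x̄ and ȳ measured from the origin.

x̄ = 66.64 cm, ȳ = 64.53 cm

rectangular portion: A = 115 × 135 = 15525.00, centroid at (57.50, 67.50).
triangular portion: A = ½·35·135 = 2362.50, centroid at (126.67, 45.00).
ΣA = 17887.50 cm²
ΣAx̄ = (15525.00)(57.50) + (2362.50)(126.67) = 1191937.50 cm³
ΣAȳ = (15525.00)(67.50) + (2362.50)(45.00) = 1154250.00 cm³
x̄ = 1191937.50 / 17887.50 = 66.64 cm
ȳ = 1154250.00 / 17887.50 = 64.53 cm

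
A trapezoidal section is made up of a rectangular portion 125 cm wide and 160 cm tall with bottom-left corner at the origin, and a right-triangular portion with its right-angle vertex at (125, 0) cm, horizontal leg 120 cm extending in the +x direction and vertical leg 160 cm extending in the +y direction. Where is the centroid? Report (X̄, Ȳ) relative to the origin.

X̄ = 95.74 cm, Ȳ = 71.35 cm

rectangular portion: A = 125 × 160 = 20000.00, centroid at (62.50, 80.00).
triangular portion: A = ½·120·160 = 9600.00, centroid at (165.00, 53.33).
ΣA = 29600.00 cm²
ΣAX̄ = (20000.00)(62.50) + (9600.00)(165.00) = 2834000.00 cm³
ΣAȲ = (20000.00)(80.00) + (9600.00)(53.33) = 2112000.00 cm³
X̄ = 2834000.00 / 29600.00 = 95.74 cm
Ȳ = 2112000.00 / 29600.00 = 71.35 cm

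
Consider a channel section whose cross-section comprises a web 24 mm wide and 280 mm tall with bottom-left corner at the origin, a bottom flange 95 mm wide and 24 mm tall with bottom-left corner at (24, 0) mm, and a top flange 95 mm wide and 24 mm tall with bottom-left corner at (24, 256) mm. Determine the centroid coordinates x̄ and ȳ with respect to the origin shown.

x̄ = 36.05 mm, ȳ = 140.00 mm

Part | A | x̄ᵢ | ȳᵢ | A·x̄ᵢ | A·ȳᵢ
web | 6720.00 | 12.00 | 140.00 | 80640.00 | 940800.00
bottom flange | 2280.00 | 71.50 | 12.00 | 163020.00 | 27360.00
top flange | 2280.00 | 71.50 | 268.00 | 163020.00 | 611040.00
Σ | 11280.00 |  |  | 406680.00 | 1579200.00
x̄ = 406680.00 / 11280.00 = 36.05 mm
ȳ = 1579200.00 / 11280.00 = 140.00 mm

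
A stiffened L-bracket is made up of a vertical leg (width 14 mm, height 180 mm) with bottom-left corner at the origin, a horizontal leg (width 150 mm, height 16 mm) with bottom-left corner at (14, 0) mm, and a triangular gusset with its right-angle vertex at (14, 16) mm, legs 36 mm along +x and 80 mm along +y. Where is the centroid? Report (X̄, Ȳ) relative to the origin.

X̄ = 42.25 mm, Ȳ = 48.34 mm

vertical leg: A = 14 × 180 = 2520.00, centroid at (7.00, 90.00).
horizontal leg: A = 150 × 16 = 2400.00, centroid at (89.00, 8.00).
gusset: A = ½·36·80 = 1440.00, centroid at (26.00, 42.67).
ΣA = 6360.00 mm², ΣAX̄ = 268680.00 mm³, ΣAȲ = 307440.00 mm³.
X̄ = 268680.00/6360.00 = 42.25 mm; Ȳ = 307440.00/6360.00 = 48.34 mm.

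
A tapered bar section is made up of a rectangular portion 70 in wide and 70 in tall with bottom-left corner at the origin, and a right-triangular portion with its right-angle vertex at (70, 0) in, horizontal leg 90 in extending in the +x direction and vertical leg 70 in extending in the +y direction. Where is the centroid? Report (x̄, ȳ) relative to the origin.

Part | A | x̄ᵢ | ȳᵢ | A·x̄ᵢ | A·ȳᵢ
rectangular portion | 4900.00 | 35.00 | 35.00 | 171500.00 | 171500.00
triangular portion | 3150.00 | 100.00 | 23.33 | 315000.00 | 73500.00
Σ | 8050.00 |  |  | 486500.00 | 245000.00
x̄ = 486500.00 / 8050.00 = 60.43 in
ȳ = 245000.00 / 8050.00 = 30.43 in

x̄ = 60.43 in, ȳ = 30.43 in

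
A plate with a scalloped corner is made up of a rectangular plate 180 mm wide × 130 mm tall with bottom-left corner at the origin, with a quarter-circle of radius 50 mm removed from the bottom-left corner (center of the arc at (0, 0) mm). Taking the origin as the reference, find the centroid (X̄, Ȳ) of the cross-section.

X̄ = 96.30 mm, Ȳ = 69.01 mm

Part | A | x̄ᵢ | ȳᵢ | A·x̄ᵢ | A·ȳᵢ
plate | 23400.00 | 90.00 | 65.00 | 2106000.00 | 1521000.00
removed quarter-circle | -1963.50 | 21.22 | 21.22 | -41666.67 | -41666.67
Σ | 21436.50 |  |  | 2064333.33 | 1479333.33
X̄ = 2064333.33 / 21436.50 = 96.30 mm
Ȳ = 1479333.33 / 21436.50 = 69.01 mm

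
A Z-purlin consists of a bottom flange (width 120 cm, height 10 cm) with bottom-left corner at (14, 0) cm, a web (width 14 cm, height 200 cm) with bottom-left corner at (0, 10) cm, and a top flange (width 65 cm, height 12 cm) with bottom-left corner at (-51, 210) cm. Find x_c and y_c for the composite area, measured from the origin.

x_c = 19.66 cm, y_c = 100.94 cm

bottom flange: A = 120 × 10 = 1200.00, centroid at (74.00, 5.00).
web: A = 14 × 200 = 2800.00, centroid at (7.00, 110.00).
top flange: A = 65 × 12 = 780.00, centroid at (-18.50, 216.00).
ΣA = 4780.00 cm², ΣAx_c = 93970.00 cm³, ΣAy_c = 482480.00 cm³.
x_c = 93970.00/4780.00 = 19.66 cm; y_c = 482480.00/4780.00 = 100.94 cm.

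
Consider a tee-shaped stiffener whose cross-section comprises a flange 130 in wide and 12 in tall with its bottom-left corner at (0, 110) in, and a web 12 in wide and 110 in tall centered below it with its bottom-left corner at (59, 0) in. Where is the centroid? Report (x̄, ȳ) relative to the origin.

x̄ = 65.00 in, ȳ = 88.04 in

web: A = 12 × 110 = 1320.00, centroid at (65.00, 55.00).
flange: A = 130 × 12 = 1560.00, centroid at (65.00, 116.00).
ΣA = 2880.00 in²
ΣAx̄ = (1320.00)(65.00) + (1560.00)(65.00) = 187200.00 in³
ΣAȳ = (1320.00)(55.00) + (1560.00)(116.00) = 253560.00 in³
x̄ = 187200.00 / 2880.00 = 65.00 in
ȳ = 253560.00 / 2880.00 = 88.04 in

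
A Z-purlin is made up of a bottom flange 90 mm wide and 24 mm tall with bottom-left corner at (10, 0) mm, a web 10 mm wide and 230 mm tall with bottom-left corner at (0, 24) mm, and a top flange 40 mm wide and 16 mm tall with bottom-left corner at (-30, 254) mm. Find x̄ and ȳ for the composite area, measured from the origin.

x̄ = 24.29 mm, ȳ = 100.65 mm

bottom flange: A = 90 × 24 = 2160.00, centroid at (55.00, 12.00).
web: A = 10 × 230 = 2300.00, centroid at (5.00, 139.00).
top flange: A = 40 × 16 = 640.00, centroid at (-10.00, 262.00).
ΣA = 5100.00 mm²
ΣAx̄ = (2160.00)(55.00) + (2300.00)(5.00) + (640.00)(-10.00) = 123900.00 mm³
ΣAȳ = (2160.00)(12.00) + (2300.00)(139.00) + (640.00)(262.00) = 513300.00 mm³
x̄ = 123900.00 / 5100.00 = 24.29 mm
ȳ = 513300.00 / 5100.00 = 100.65 mm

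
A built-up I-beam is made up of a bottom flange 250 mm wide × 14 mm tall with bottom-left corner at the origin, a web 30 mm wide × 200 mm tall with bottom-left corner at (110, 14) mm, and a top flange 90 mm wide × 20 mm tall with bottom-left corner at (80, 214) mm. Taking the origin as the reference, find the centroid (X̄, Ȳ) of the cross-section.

X̄ = 125.00 mm, Ȳ = 98.38 mm

bottom flange: A = 250 × 14 = 3500.00, centroid at (125.00, 7.00).
web: A = 30 × 200 = 6000.00, centroid at (125.00, 114.00).
top flange: A = 90 × 20 = 1800.00, centroid at (125.00, 224.00).
ΣA = 11300.00 mm²
ΣAX̄ = (3500.00)(125.00) + (6000.00)(125.00) + (1800.00)(125.00) = 1412500.00 mm³
ΣAȲ = (3500.00)(7.00) + (6000.00)(114.00) + (1800.00)(224.00) = 1111700.00 mm³
X̄ = 1412500.00 / 11300.00 = 125.00 mm
Ȳ = 1111700.00 / 11300.00 = 98.38 mm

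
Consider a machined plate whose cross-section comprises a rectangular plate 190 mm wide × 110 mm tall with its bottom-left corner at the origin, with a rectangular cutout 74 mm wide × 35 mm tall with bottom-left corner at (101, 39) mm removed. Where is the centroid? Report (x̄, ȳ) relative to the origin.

plate: A = 190 × 110 = 20900.00, centroid at (95.00, 55.00).
hole: A = −(74 × 35) = -2590.00, centroid at (138.00, 56.50).
ΣA = 18310.00 mm², ΣAx̄ = 1628080.00 mm³, ΣAȳ = 1003165.00 mm³.
x̄ = 1628080.00/18310.00 = 88.92 mm; ȳ = 1003165.00/18310.00 = 54.79 mm.

x̄ = 88.92 mm, ȳ = 54.79 mm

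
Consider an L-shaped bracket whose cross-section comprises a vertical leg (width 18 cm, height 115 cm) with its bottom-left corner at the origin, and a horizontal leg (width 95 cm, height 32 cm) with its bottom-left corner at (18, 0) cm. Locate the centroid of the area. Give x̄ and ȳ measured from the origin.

x̄ = 42.61 cm, ȳ = 32.81 cm

Part | A | x̄ᵢ | ȳᵢ | A·x̄ᵢ | A·ȳᵢ
vertical leg | 2070.00 | 9.00 | 57.50 | 18630.00 | 119025.00
horizontal leg | 3040.00 | 65.50 | 16.00 | 199120.00 | 48640.00
Σ | 5110.00 |  |  | 217750.00 | 167665.00
x̄ = 217750.00 / 5110.00 = 42.61 cm
ȳ = 167665.00 / 5110.00 = 32.81 cm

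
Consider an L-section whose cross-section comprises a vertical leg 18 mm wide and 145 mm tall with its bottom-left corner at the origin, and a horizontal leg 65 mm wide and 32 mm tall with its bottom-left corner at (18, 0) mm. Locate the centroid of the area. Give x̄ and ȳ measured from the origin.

x̄ = 27.41 mm, ȳ = 47.44 mm

vertical leg: A = 18 × 145 = 2610.00, centroid at (9.00, 72.50).
horizontal leg: A = 65 × 32 = 2080.00, centroid at (50.50, 16.00).
ΣA = 4690.00 mm², ΣAx̄ = 128530.00 mm³, ΣAȳ = 222505.00 mm³.
x̄ = 128530.00/4690.00 = 27.41 mm; ȳ = 222505.00/4690.00 = 47.44 mm.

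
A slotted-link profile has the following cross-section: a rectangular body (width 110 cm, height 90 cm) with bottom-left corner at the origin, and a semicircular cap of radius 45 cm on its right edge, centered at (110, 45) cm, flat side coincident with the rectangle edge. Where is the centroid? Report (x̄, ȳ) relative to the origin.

rectangular body: A = 110 × 90 = 9900.00, centroid at (55.00, 45.00).
semicircular end: A = ½π·45² = 3180.86, centroid at (129.10, 45.00).
ΣA = 13080.86 cm²
ΣAx̄ = (9900.00)(55.00) + (3180.86)(129.10) = 955144.88 cm³
ΣAȳ = (9900.00)(45.00) + (3180.86)(45.00) = 588638.82 cm³
x̄ = 955144.88 / 13080.86 = 73.02 cm
ȳ = 588638.82 / 13080.86 = 45.00 cm

x̄ = 73.02 cm, ȳ = 45.00 cm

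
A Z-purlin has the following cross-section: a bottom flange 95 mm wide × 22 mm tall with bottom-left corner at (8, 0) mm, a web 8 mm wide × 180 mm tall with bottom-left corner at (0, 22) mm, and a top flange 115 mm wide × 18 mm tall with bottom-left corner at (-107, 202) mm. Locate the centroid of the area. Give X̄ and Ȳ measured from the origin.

bottom flange: A = 95 × 22 = 2090.00, centroid at (55.50, 11.00).
web: A = 8 × 180 = 1440.00, centroid at (4.00, 112.00).
top flange: A = 115 × 18 = 2070.00, centroid at (-49.50, 211.00).
ΣA = 5600.00 mm²
ΣAX̄ = (2090.00)(55.50) + (1440.00)(4.00) + (2070.00)(-49.50) = 19290.00 mm³
ΣAȲ = (2090.00)(11.00) + (1440.00)(112.00) + (2070.00)(211.00) = 621040.00 mm³
X̄ = 19290.00 / 5600.00 = 3.44 mm
Ȳ = 621040.00 / 5600.00 = 110.90 mm

X̄ = 3.44 mm, Ȳ = 110.90 mm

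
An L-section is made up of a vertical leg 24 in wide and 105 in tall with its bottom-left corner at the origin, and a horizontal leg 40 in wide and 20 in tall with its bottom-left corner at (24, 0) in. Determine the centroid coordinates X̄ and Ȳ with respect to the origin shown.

vertical leg: A = 24 × 105 = 2520.00, centroid at (12.00, 52.50).
horizontal leg: A = 40 × 20 = 800.00, centroid at (44.00, 10.00).
ΣA = 3320.00 in², ΣAX̄ = 65440.00 in³, ΣAȲ = 140300.00 in³.
X̄ = 65440.00/3320.00 = 19.71 in; Ȳ = 140300.00/3320.00 = 42.26 in.

X̄ = 19.71 in, Ȳ = 42.26 in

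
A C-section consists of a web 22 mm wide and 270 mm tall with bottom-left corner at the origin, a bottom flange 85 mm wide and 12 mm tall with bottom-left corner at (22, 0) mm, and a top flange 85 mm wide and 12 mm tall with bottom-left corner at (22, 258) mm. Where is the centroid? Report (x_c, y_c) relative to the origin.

x_c = 24.68 mm, y_c = 135.00 mm

Part | A | x̄ᵢ | ȳᵢ | A·x̄ᵢ | A·ȳᵢ
web | 5940.00 | 11.00 | 135.00 | 65340.00 | 801900.00
bottom flange | 1020.00 | 64.50 | 6.00 | 65790.00 | 6120.00
top flange | 1020.00 | 64.50 | 264.00 | 65790.00 | 269280.00
Σ | 7980.00 |  |  | 196920.00 | 1077300.00
x_c = 196920.00 / 7980.00 = 24.68 mm
y_c = 1077300.00 / 7980.00 = 135.00 mm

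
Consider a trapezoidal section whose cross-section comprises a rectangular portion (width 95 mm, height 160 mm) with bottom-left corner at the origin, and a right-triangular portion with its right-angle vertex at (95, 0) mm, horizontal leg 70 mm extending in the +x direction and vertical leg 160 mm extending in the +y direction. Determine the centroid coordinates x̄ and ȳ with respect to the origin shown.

Part | A | x̄ᵢ | ȳᵢ | A·x̄ᵢ | A·ȳᵢ
rectangular portion | 15200.00 | 47.50 | 80.00 | 722000.00 | 1216000.00
triangular portion | 5600.00 | 118.33 | 53.33 | 662666.67 | 298666.67
Σ | 20800.00 |  |  | 1384666.67 | 1514666.67
x̄ = 1384666.67 / 20800.00 = 66.57 mm
ȳ = 1514666.67 / 20800.00 = 72.82 mm

x̄ = 66.57 mm, ȳ = 72.82 mm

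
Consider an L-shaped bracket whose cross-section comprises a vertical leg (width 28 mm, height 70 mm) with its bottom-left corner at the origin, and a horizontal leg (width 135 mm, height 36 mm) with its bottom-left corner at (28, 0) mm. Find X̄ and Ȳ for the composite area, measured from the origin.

X̄ = 72.08 mm, Ȳ = 22.89 mm

Part | A | x̄ᵢ | ȳᵢ | A·x̄ᵢ | A·ȳᵢ
vertical leg | 1960.00 | 14.00 | 35.00 | 27440.00 | 68600.00
horizontal leg | 4860.00 | 95.50 | 18.00 | 464130.00 | 87480.00
Σ | 6820.00 |  |  | 491570.00 | 156080.00
X̄ = 491570.00 / 6820.00 = 72.08 mm
Ȳ = 156080.00 / 6820.00 = 22.89 mm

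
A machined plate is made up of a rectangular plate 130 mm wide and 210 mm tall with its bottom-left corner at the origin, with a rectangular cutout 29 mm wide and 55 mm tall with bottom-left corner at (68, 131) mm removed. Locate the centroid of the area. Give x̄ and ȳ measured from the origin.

x̄ = 63.91 mm, ȳ = 101.68 mm

plate: A = 130 × 210 = 27300.00, centroid at (65.00, 105.00).
hole: A = −(29 × 55) = -1595.00, centroid at (82.50, 158.50).
ΣA = 25705.00 mm²
ΣAx̄ = (27300.00)(65.00) + (-1595.00)(82.50) = 1642912.50 mm³
ΣAȳ = (27300.00)(105.00) + (-1595.00)(158.50) = 2613692.50 mm³
x̄ = 1642912.50 / 25705.00 = 63.91 mm
ȳ = 2613692.50 / 25705.00 = 101.68 mm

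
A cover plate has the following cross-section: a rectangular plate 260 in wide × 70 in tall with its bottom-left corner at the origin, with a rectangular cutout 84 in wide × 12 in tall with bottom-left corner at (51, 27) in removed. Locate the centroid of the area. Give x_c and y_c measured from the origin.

plate: A = 260 × 70 = 18200.00, centroid at (130.00, 35.00).
hole: A = −(84 × 12) = -1008.00, centroid at (93.00, 33.00).
ΣA = 17192.00 in²
ΣAx_c = (18200.00)(130.00) + (-1008.00)(93.00) = 2272256.00 in³
ΣAy_c = (18200.00)(35.00) + (-1008.00)(33.00) = 603736.00 in³
x_c = 2272256.00 / 17192.00 = 132.17 in
y_c = 603736.00 / 17192.00 = 35.12 in

x_c = 132.17 in, y_c = 35.12 in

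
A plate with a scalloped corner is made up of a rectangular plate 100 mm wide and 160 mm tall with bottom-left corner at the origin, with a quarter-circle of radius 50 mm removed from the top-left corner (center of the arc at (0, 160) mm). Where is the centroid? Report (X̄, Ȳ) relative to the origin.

plate: A = 100 × 160 = 16000.00, centroid at (50.00, 80.00).
removed quarter-circle: A = −¼π·50² = -1963.50, centroid at (21.22, 138.78).
ΣA = 14036.50 mm², ΣAX̄ = 758333.33 mm³, ΣAȲ = 1007507.40 mm³.
X̄ = 758333.33/14036.50 = 54.03 mm; Ȳ = 1007507.40/14036.50 = 71.78 mm.

X̄ = 54.03 mm, Ȳ = 71.78 mm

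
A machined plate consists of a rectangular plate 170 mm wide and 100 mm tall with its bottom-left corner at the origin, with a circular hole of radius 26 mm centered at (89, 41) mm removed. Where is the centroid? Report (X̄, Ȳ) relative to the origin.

Part | A | x̄ᵢ | ȳᵢ | A·x̄ᵢ | A·ȳᵢ
plate | 17000.00 | 85.00 | 50.00 | 1445000.00 | 850000.00
hole | -2123.72 | 89.00 | 41.00 | -189010.78 | -87072.38
Σ | 14876.28 |  |  | 1255989.22 | 762927.62
X̄ = 1255989.22 / 14876.28 = 84.43 mm
Ȳ = 762927.62 / 14876.28 = 51.28 mm

X̄ = 84.43 mm, Ȳ = 51.28 mm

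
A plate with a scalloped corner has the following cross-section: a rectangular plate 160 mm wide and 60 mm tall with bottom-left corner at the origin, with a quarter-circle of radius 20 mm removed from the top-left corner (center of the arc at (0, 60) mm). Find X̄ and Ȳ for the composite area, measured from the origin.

plate: A = 160 × 60 = 9600.00, centroid at (80.00, 30.00).
removed quarter-circle: A = −¼π·20² = -314.16, centroid at (8.49, 51.51).
ΣA = 9285.84 mm², ΣAX̄ = 765333.33 mm³, ΣAȲ = 271817.11 mm³.
X̄ = 765333.33/9285.84 = 82.42 mm; Ȳ = 271817.11/9285.84 = 29.27 mm.

X̄ = 82.42 mm, Ȳ = 29.27 mm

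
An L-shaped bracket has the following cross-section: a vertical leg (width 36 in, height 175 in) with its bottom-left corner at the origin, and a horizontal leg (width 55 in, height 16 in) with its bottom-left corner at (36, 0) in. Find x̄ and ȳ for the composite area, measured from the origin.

x̄ = 23.58 in, ȳ = 77.76 in

Part | A | x̄ᵢ | ȳᵢ | A·x̄ᵢ | A·ȳᵢ
vertical leg | 6300.00 | 18.00 | 87.50 | 113400.00 | 551250.00
horizontal leg | 880.00 | 63.50 | 8.00 | 55880.00 | 7040.00
Σ | 7180.00 |  |  | 169280.00 | 558290.00
x̄ = 169280.00 / 7180.00 = 23.58 in
ȳ = 558290.00 / 7180.00 = 77.76 in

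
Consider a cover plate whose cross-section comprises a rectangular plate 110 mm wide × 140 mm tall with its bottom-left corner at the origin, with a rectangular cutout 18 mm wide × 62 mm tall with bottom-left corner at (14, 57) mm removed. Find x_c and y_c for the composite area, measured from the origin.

plate: A = 110 × 140 = 15400.00, centroid at (55.00, 70.00).
hole: A = −(18 × 62) = -1116.00, centroid at (23.00, 88.00).
ΣA = 14284.00 mm², ΣAx_c = 821332.00 mm³, ΣAy_c = 979792.00 mm³.
x_c = 821332.00/14284.00 = 57.50 mm; y_c = 979792.00/14284.00 = 68.59 mm.

x_c = 57.50 mm, y_c = 68.59 mm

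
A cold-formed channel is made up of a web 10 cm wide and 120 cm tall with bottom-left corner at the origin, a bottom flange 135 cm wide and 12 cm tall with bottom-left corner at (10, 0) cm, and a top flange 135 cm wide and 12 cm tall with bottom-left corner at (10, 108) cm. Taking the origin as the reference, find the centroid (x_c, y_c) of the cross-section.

web: A = 10 × 120 = 1200.00, centroid at (5.00, 60.00).
bottom flange: A = 135 × 12 = 1620.00, centroid at (77.50, 6.00).
top flange: A = 135 × 12 = 1620.00, centroid at (77.50, 114.00).
ΣA = 4440.00 cm², ΣAx_c = 257100.00 cm³, ΣAy_c = 266400.00 cm³.
x_c = 257100.00/4440.00 = 57.91 cm; y_c = 266400.00/4440.00 = 60.00 cm.

x_c = 57.91 cm, y_c = 60.00 cm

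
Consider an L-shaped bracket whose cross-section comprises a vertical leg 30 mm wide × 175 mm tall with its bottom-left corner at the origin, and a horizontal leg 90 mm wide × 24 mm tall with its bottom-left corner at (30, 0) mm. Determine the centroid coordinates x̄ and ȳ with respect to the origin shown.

x̄ = 32.49 mm, ȳ = 65.49 mm

vertical leg: A = 30 × 175 = 5250.00, centroid at (15.00, 87.50).
horizontal leg: A = 90 × 24 = 2160.00, centroid at (75.00, 12.00).
ΣA = 7410.00 mm²
ΣAx̄ = (5250.00)(15.00) + (2160.00)(75.00) = 240750.00 mm³
ΣAȳ = (5250.00)(87.50) + (2160.00)(12.00) = 485295.00 mm³
x̄ = 240750.00 / 7410.00 = 32.49 mm
ȳ = 485295.00 / 7410.00 = 65.49 mm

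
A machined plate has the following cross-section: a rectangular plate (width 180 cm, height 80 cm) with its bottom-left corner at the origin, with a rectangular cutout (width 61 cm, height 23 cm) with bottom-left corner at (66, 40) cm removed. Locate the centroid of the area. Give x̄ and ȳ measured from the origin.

x̄ = 89.30 cm, ȳ = 38.76 cm

plate: A = 180 × 80 = 14400.00, centroid at (90.00, 40.00).
hole: A = −(61 × 23) = -1403.00, centroid at (96.50, 51.50).
ΣA = 12997.00 cm², ΣAx̄ = 1160610.50 cm³, ΣAȳ = 503745.50 cm³.
x̄ = 1160610.50/12997.00 = 89.30 cm; ȳ = 503745.50/12997.00 = 38.76 cm.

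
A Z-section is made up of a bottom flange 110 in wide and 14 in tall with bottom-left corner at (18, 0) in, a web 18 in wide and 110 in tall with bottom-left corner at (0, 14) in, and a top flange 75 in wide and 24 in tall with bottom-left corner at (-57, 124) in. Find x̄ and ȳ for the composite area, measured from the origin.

Part | A | x̄ᵢ | ȳᵢ | A·x̄ᵢ | A·ȳᵢ
bottom flange | 1540.00 | 73.00 | 7.00 | 112420.00 | 10780.00
web | 1980.00 | 9.00 | 69.00 | 17820.00 | 136620.00
top flange | 1800.00 | -19.50 | 136.00 | -35100.00 | 244800.00
Σ | 5320.00 |  |  | 95140.00 | 392200.00
x̄ = 95140.00 / 5320.00 = 17.88 in
ȳ = 392200.00 / 5320.00 = 73.72 in

x̄ = 17.88 in, ȳ = 73.72 in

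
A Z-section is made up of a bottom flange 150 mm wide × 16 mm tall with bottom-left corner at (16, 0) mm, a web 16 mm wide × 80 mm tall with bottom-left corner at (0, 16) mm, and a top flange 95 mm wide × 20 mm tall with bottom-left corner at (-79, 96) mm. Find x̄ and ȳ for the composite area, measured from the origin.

x̄ = 30.25 mm, ȳ = 52.38 mm

bottom flange: A = 150 × 16 = 2400.00, centroid at (91.00, 8.00).
web: A = 16 × 80 = 1280.00, centroid at (8.00, 56.00).
top flange: A = 95 × 20 = 1900.00, centroid at (-31.50, 106.00).
ΣA = 5580.00 mm²
ΣAx̄ = (2400.00)(91.00) + (1280.00)(8.00) + (1900.00)(-31.50) = 168790.00 mm³
ΣAȳ = (2400.00)(8.00) + (1280.00)(56.00) + (1900.00)(106.00) = 292280.00 mm³
x̄ = 168790.00 / 5580.00 = 30.25 mm
ȳ = 292280.00 / 5580.00 = 52.38 mm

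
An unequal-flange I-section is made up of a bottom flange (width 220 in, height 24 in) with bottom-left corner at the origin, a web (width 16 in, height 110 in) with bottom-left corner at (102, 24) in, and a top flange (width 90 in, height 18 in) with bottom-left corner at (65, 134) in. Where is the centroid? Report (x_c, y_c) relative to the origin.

x_c = 110.00 in, y_c = 50.12 in

Part | A | x̄ᵢ | ȳᵢ | A·x̄ᵢ | A·ȳᵢ
bottom flange | 5280.00 | 110.00 | 12.00 | 580800.00 | 63360.00
web | 1760.00 | 110.00 | 79.00 | 193600.00 | 139040.00
top flange | 1620.00 | 110.00 | 143.00 | 178200.00 | 231660.00
Σ | 8660.00 |  |  | 952600.00 | 434060.00
x_c = 952600.00 / 8660.00 = 110.00 in
y_c = 434060.00 / 8660.00 = 50.12 in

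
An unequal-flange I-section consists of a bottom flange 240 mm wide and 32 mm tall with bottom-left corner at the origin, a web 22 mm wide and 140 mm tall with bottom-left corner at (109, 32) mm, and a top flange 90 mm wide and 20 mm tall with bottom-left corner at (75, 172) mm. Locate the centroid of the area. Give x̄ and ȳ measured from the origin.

Part | A | x̄ᵢ | ȳᵢ | A·x̄ᵢ | A·ȳᵢ
bottom flange | 7680.00 | 120.00 | 16.00 | 921600.00 | 122880.00
web | 3080.00 | 120.00 | 102.00 | 369600.00 | 314160.00
top flange | 1800.00 | 120.00 | 182.00 | 216000.00 | 327600.00
Σ | 12560.00 |  |  | 1507200.00 | 764640.00
x̄ = 1507200.00 / 12560.00 = 120.00 mm
ȳ = 764640.00 / 12560.00 = 60.88 mm

x̄ = 120.00 mm, ȳ = 60.88 mm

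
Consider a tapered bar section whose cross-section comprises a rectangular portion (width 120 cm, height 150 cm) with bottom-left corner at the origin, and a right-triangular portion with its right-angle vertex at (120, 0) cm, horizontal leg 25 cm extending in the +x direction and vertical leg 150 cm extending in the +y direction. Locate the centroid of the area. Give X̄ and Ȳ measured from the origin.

rectangular portion: A = 120 × 150 = 18000.00, centroid at (60.00, 75.00).
triangular portion: A = ½·25·150 = 1875.00, centroid at (128.33, 50.00).
ΣA = 19875.00 cm²
ΣAX̄ = (18000.00)(60.00) + (1875.00)(128.33) = 1320625.00 cm³
ΣAȲ = (18000.00)(75.00) + (1875.00)(50.00) = 1443750.00 cm³
X̄ = 1320625.00 / 19875.00 = 66.45 cm
Ȳ = 1443750.00 / 19875.00 = 72.64 cm

X̄ = 66.45 cm, Ȳ = 72.64 cm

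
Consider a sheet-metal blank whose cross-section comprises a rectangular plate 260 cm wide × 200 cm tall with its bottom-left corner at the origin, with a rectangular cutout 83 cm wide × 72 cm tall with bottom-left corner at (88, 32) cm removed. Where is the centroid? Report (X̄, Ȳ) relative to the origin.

X̄ = 130.06 cm, Ȳ = 104.16 cm

Part | A | x̄ᵢ | ȳᵢ | A·x̄ᵢ | A·ȳᵢ
plate | 52000.00 | 130.00 | 100.00 | 6760000.00 | 5200000.00
hole | -5976.00 | 129.50 | 68.00 | -773892.00 | -406368.00
Σ | 46024.00 |  |  | 5986108.00 | 4793632.00
X̄ = 5986108.00 / 46024.00 = 130.06 cm
Ȳ = 4793632.00 / 46024.00 = 104.16 cm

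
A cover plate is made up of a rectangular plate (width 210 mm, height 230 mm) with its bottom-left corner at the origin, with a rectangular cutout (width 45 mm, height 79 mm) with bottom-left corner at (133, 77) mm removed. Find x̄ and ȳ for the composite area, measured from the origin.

x̄ = 100.99 mm, ȳ = 114.88 mm

plate: A = 210 × 230 = 48300.00, centroid at (105.00, 115.00).
hole: A = −(45 × 79) = -3555.00, centroid at (155.50, 116.50).
ΣA = 44745.00 mm², ΣAx̄ = 4518697.50 mm³, ΣAȳ = 5140342.50 mm³.
x̄ = 4518697.50/44745.00 = 100.99 mm; ȳ = 5140342.50/44745.00 = 114.88 mm.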